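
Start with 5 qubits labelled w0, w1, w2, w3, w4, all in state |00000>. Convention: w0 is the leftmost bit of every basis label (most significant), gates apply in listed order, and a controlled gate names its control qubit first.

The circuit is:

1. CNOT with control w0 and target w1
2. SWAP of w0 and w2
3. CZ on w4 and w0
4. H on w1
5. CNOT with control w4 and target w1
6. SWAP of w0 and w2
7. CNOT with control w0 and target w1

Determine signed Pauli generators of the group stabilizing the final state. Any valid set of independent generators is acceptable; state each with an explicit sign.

One valid set of independent stabilizer generators is +IXIII, +ZIIII, +IIZII, +IIIZI, +IIIIZ (any independent generating set of the same group is equally correct).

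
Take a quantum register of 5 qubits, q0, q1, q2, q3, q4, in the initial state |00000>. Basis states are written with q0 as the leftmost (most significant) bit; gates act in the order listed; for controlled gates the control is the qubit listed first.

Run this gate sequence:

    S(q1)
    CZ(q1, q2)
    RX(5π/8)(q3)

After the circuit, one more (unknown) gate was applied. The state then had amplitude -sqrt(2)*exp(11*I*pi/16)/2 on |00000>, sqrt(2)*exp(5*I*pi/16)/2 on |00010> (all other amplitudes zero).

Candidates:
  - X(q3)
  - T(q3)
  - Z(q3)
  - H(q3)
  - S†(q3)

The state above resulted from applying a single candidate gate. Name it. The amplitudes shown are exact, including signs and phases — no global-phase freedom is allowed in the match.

The unique candidate consistent with the amplitudes is H(q3).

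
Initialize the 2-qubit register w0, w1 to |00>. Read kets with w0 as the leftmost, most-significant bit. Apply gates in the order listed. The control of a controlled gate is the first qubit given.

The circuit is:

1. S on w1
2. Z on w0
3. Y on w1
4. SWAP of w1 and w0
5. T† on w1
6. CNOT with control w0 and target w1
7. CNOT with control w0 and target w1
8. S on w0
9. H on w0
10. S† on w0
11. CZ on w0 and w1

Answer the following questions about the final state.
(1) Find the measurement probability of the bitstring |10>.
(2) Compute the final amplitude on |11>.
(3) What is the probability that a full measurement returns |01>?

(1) A full measurement returns |10> with probability 1/2. Key observation: steps 6-7 multiply out to the identity, so the circuit reduces to the remaining gates.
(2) The amplitude on |11> is 0.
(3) The probability of measuring |01> is 0.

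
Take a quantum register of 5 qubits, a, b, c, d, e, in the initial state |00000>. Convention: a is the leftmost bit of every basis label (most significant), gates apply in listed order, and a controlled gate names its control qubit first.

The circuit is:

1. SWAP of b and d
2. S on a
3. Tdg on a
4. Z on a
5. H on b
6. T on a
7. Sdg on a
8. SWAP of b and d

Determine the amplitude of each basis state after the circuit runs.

The final amplitudes are sqrt(2)/2 on |00000>, sqrt(2)/2 on |00010>, and 0 on every other basis state.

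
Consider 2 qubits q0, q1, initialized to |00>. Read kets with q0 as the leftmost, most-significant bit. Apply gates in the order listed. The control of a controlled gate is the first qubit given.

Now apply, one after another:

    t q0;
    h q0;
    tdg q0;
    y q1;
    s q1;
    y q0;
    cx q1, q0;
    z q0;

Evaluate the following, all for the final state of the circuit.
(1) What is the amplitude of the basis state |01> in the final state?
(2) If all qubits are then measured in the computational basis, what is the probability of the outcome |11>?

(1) The amplitude on |01> is -sqrt(2)*I/2.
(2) The probability of measuring |11> is 1/2.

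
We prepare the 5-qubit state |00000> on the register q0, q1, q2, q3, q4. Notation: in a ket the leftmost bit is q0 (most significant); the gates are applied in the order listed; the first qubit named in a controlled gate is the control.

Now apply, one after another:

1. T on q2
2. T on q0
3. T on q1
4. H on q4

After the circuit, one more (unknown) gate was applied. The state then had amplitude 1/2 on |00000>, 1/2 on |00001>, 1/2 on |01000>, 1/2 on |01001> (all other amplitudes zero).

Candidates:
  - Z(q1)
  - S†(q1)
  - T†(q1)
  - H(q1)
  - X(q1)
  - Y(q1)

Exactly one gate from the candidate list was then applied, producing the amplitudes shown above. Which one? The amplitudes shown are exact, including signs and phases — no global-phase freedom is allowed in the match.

The unique candidate consistent with the amplitudes is H(q1).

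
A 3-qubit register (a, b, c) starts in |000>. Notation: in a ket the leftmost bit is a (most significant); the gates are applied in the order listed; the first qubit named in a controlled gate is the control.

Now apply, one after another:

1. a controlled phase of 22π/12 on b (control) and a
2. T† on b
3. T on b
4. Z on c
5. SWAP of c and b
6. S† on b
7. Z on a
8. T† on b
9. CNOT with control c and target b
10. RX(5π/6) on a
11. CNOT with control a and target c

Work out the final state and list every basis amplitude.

The resulting statevector has amplitude -sqrt(2)/4 + sqrt(6)/4 on |000>, I*(-sqrt(6) - sqrt(2))/4 on |101>, and 0 on every other basis state.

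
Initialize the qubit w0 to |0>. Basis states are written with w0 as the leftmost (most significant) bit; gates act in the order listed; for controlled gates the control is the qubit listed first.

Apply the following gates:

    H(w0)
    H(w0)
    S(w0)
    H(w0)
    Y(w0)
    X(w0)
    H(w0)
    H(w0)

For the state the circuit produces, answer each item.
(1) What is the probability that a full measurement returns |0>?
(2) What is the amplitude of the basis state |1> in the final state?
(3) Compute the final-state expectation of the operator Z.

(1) Outcome |0> occurs with probability 1/2.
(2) |1> carries amplitude -sqrt(2)*I/2 in the final state.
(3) The expectation value of Z is 0.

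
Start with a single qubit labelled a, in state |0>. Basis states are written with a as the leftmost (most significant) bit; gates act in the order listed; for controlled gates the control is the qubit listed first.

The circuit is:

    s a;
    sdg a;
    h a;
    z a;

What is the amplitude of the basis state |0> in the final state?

|0> carries amplitude sqrt(2)/2 in the final state. Key observation: gates 1-2 undo each other exactly, leaving only the rest of the circuit to track.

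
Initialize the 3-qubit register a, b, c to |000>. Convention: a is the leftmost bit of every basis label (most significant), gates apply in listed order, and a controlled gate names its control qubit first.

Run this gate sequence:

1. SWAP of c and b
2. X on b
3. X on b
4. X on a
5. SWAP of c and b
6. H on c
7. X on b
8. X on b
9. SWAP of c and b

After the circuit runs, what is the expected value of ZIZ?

The expectation value of ZIZ is -1.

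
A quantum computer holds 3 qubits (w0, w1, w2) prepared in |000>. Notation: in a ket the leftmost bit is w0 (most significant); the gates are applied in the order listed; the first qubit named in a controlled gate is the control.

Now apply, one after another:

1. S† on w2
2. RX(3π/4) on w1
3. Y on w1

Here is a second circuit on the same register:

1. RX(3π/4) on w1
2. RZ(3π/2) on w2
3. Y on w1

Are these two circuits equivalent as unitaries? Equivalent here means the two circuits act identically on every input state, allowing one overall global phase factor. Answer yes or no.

Yes — the two circuits implement the same unitary up to a global phase.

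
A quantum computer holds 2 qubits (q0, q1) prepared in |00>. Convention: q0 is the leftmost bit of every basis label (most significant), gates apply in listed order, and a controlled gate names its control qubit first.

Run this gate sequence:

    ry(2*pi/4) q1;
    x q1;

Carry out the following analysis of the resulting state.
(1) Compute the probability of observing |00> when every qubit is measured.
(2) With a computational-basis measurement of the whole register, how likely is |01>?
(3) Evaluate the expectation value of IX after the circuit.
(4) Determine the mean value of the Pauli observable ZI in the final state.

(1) Outcome |00> occurs with probability 1/2.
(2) Outcome |01> occurs with probability 1/2.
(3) In the final state, IX has expectation 1.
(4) The observable ZI averages to 1.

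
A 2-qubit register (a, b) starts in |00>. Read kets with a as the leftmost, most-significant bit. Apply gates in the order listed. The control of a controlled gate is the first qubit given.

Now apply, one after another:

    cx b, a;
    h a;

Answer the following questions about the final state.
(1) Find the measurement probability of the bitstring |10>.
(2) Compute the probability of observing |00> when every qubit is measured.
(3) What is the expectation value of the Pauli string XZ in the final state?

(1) Outcome |10> occurs with probability 1/2.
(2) The probability of measuring |00> is 1/2.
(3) In the final state, XZ has expectation 1.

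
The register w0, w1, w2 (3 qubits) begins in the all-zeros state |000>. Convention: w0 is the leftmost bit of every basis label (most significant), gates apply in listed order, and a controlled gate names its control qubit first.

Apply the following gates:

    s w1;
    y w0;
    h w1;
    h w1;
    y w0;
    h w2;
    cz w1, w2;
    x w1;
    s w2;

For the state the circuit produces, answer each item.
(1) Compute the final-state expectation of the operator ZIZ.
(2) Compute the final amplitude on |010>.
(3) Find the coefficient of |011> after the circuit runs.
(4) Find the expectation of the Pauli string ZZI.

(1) In the final state, ZIZ has expectation 0. Key observation: steps 2-5 multiply out to the identity, so the circuit reduces to the remaining gates.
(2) |010> carries amplitude sqrt(2)/2 in the final state.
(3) The amplitude on |011> is sqrt(2)*I/2.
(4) The observable ZZI averages to -1.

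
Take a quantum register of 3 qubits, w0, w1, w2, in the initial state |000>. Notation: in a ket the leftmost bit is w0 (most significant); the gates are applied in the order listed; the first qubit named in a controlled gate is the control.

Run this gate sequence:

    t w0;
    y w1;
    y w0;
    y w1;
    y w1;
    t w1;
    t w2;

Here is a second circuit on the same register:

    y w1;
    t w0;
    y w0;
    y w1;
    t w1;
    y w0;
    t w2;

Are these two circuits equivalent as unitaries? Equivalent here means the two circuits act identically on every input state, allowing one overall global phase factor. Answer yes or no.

No: there is an input state on which the two circuits produce genuinely different outputs (not merely differing by a phase).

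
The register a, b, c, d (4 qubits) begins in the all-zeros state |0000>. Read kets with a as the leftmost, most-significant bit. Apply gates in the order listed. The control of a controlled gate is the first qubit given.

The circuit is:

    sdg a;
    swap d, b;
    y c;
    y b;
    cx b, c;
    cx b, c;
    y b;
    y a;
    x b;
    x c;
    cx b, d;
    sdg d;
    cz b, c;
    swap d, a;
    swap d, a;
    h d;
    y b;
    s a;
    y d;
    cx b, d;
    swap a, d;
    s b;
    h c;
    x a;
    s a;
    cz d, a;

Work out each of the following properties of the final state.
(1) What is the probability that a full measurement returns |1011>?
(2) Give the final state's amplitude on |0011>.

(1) A full measurement returns |1011> with probability 1/4. Key observation: the block from step 4 through step 7 cancels to the identity and can be dropped.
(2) The amplitude on |0011> is -1/2.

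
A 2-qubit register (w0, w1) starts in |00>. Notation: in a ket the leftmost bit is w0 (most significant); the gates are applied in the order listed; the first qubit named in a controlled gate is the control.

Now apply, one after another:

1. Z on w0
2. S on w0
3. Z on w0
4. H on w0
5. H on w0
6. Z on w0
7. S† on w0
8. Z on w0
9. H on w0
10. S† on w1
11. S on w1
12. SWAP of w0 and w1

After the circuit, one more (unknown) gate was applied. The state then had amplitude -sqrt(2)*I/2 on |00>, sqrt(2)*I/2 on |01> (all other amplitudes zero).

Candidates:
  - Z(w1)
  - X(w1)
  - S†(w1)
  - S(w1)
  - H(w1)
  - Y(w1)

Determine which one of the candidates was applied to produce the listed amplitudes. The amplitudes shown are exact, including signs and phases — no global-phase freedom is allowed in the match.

The unique candidate consistent with the amplitudes is Y(w1).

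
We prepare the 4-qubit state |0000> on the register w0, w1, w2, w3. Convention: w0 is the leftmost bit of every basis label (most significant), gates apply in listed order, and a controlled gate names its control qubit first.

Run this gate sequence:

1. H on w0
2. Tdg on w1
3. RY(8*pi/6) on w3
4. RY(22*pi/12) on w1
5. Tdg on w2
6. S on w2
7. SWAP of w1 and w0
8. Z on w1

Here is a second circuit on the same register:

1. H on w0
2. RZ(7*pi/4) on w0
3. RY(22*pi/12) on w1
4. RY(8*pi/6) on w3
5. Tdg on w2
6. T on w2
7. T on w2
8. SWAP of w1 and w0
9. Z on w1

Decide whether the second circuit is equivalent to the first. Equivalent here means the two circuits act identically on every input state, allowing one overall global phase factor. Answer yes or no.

No — the two circuits implement different unitaries, even allowing a global phase.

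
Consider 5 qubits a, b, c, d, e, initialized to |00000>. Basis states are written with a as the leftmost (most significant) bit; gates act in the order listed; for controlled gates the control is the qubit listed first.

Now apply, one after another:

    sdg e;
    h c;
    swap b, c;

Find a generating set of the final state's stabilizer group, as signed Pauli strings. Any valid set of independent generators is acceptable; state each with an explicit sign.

The stabilizer group can be generated by +IXIII, +ZIIII, +IIZII, +IIIZI, +IIIIZ, among other valid generating sets.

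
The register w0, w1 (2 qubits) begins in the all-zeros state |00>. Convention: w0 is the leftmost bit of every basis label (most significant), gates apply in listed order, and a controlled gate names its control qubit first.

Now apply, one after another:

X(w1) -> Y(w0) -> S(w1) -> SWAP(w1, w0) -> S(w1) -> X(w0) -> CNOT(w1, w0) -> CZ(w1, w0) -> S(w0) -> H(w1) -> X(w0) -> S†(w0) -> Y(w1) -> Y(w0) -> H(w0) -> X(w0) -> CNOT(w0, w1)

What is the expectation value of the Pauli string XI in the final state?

In the final state, XI has expectation -1.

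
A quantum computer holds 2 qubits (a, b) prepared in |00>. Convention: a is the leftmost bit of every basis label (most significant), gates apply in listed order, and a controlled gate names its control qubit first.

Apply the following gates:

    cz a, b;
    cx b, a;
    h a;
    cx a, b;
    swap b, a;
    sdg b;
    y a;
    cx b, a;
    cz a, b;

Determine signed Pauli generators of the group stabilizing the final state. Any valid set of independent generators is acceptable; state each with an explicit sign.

One valid set of independent stabilizer generators is -IY, -ZI (any independent generating set of the same group is equally correct).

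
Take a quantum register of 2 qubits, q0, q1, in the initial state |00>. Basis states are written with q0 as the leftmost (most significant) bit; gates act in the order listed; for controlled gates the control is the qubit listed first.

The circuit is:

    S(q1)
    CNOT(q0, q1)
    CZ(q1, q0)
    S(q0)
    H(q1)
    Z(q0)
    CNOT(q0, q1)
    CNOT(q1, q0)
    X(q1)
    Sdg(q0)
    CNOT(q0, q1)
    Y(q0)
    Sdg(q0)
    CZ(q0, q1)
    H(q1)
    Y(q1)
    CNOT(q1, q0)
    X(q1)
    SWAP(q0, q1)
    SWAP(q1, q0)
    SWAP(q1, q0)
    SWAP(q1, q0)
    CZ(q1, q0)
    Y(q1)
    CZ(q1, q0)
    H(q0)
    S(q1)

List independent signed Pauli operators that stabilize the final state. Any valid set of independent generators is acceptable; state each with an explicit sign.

One valid set of independent stabilizer generators is -IY, -ZI (any independent generating set of the same group is equally correct). Key observation: the block from step 20 through step 21 cancels to the identity and can be dropped.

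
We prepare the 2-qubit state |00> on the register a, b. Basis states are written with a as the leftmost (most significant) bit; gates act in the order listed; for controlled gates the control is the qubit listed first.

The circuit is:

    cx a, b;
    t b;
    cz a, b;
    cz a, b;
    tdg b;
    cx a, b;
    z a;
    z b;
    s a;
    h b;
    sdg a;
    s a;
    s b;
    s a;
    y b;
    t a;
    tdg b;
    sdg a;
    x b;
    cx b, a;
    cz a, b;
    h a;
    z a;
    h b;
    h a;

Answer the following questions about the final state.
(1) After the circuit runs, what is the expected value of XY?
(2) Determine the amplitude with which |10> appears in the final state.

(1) The expectation value of XY is -sqrt(2)/2. Key observation: the block from step 1 through step 6 cancels to the identity and can be dropped.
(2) The amplitude on |10> is exp(I*pi/4)/2.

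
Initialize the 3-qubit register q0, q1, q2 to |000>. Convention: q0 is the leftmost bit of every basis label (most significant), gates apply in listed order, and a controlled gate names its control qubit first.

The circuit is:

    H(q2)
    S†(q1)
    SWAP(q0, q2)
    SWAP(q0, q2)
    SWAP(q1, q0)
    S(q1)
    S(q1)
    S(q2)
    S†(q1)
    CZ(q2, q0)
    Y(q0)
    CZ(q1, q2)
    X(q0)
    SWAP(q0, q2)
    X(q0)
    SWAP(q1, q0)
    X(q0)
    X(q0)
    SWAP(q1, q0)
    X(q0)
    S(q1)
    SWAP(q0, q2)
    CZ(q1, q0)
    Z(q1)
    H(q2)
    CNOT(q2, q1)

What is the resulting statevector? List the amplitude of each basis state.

The final amplitudes are -1/2 + I/2 on |000>, 1/2 + I/2 on |011>, and 0 on every other basis state. Key observation: steps 15-20 multiply out to the identity, so the circuit reduces to the remaining gates.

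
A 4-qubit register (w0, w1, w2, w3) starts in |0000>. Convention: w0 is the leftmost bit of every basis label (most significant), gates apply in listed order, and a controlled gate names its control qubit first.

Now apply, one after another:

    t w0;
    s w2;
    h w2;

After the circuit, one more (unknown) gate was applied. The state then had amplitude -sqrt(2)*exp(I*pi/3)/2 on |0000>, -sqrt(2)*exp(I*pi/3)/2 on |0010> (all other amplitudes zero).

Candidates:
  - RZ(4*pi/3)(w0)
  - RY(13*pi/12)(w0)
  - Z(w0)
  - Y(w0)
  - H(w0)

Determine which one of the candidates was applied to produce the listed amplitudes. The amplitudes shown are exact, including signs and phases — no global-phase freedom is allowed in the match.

The applied gate was RZ(4*pi/3)(w0).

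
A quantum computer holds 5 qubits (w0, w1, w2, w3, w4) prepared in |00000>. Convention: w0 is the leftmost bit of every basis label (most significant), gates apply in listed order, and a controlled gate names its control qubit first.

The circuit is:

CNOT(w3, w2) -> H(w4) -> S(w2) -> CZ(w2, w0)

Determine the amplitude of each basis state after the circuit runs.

After the circuit, the state carries amplitude sqrt(2)/2 on |00000>, sqrt(2)/2 on |00001>, and 0 on every other basis state.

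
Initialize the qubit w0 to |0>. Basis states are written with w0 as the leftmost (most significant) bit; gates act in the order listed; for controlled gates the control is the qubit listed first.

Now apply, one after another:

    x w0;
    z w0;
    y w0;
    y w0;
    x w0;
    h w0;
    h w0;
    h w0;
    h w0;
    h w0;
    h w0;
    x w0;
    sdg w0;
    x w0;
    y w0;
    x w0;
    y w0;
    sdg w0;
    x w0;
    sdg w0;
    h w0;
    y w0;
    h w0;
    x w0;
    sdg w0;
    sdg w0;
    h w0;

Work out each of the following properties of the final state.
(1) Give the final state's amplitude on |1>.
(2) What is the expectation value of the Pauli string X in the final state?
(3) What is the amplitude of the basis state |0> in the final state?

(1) |1> carries amplitude sqrt(2)*I/2 in the final state. Key observation: steps 5-12 multiply out to the identity, so the circuit reduces to the remaining gates.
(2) The observable X averages to 1.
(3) The amplitude on |0> is sqrt(2)*I/2.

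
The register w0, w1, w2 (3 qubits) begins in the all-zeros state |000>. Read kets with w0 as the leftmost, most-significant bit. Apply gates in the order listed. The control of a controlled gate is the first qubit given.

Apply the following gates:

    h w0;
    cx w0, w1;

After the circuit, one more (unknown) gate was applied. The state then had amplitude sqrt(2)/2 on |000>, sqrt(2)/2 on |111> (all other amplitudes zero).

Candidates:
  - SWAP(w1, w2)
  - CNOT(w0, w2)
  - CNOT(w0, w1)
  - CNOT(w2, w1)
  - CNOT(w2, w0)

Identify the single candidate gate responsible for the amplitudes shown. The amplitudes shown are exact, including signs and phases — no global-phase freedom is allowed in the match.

It was CNOT(w0, w2) that produced the state shown.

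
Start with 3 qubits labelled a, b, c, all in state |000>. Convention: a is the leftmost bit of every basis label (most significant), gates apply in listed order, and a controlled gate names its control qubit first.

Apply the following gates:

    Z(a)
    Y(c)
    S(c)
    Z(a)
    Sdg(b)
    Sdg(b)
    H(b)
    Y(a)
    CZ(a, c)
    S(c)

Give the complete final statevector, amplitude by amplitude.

The resulting statevector has amplitude -sqrt(2)/2 on |101>, -sqrt(2)/2 on |111>, and 0 on every other basis state.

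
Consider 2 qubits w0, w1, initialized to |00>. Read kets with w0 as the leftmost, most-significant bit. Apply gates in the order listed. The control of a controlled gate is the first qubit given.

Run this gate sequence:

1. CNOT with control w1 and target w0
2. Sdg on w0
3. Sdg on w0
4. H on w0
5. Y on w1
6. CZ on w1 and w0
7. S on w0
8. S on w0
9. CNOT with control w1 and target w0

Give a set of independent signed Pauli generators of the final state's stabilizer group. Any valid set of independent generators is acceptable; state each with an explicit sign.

The final state is stabilized by the group generated by +XI, -IZ; other independent generating sets are equally valid.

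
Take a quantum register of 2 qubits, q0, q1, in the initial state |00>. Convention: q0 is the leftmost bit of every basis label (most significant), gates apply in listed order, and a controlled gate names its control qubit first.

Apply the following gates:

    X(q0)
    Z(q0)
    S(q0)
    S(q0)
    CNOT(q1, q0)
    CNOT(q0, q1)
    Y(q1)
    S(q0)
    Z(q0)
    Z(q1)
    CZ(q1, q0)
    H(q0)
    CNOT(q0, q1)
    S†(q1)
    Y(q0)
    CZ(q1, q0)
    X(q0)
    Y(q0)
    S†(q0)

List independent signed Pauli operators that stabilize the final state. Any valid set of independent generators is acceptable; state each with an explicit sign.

One valid set of independent stabilizer generators is -XX, -ZZ (any independent generating set of the same group is equally correct).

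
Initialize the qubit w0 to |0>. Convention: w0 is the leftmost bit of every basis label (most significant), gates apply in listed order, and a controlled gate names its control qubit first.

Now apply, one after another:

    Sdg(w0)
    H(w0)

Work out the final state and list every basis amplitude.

After the circuit, the state carries amplitude sqrt(2)/2 on |0>, sqrt(2)/2 on |1>.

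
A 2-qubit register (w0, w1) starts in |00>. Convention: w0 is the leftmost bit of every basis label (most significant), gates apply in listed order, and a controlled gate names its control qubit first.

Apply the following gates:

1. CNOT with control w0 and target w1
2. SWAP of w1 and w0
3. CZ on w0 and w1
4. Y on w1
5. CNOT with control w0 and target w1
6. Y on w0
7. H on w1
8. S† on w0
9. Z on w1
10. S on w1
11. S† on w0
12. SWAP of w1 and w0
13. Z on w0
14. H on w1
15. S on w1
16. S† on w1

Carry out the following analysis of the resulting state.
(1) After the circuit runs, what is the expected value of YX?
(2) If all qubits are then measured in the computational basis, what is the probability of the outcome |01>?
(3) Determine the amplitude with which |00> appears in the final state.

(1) The expectation value of YX is 1. Key observation: the block from step 15 through step 16 cancels to the identity and can be dropped.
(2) The probability of measuring |01> is 1/4.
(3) The amplitude on |00> is 1/2.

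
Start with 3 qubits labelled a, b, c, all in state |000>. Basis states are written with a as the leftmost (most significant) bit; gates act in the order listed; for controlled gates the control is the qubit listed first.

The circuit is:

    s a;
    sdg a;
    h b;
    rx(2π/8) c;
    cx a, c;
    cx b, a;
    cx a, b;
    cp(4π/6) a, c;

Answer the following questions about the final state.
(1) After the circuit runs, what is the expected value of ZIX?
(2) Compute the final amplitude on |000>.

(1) The observable ZIX averages to -sqrt(6)/8. Key observation: gates 1-2 undo each other exactly, leaving only the rest of the circuit to track.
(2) The final state's coefficient on |000> equals sqrt(2*sqrt(2) + 4)/4.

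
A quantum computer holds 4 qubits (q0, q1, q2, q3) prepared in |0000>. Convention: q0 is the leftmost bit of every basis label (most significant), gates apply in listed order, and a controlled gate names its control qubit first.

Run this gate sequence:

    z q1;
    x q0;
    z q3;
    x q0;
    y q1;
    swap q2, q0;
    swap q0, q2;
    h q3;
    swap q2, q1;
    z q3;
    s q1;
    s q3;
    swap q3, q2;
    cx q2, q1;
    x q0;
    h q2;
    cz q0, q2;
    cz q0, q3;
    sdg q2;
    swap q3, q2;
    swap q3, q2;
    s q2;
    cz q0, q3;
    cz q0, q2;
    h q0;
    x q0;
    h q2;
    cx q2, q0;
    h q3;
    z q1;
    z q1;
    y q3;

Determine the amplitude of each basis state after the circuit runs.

After the circuit, the state carries amplitude sqrt(2)/4 on |0000>, sqrt(2)/4 on |0001>, 0 on |0010>, 0 on |0011>, 0 on |0100>, 0 on |0101>, sqrt(2)*I/4 on |0110>, sqrt(2)*I/4 on |0111>, -sqrt(2)/4 on |1000>, -sqrt(2)/4 on |1001>, 0 on |1010>, 0 on |1011>, 0 on |1100>, 0 on |1101>, -sqrt(2)*I/4 on |1110>, -sqrt(2)*I/4 on |1111>. Key observation: the block from step 17 through step 24 cancels to the identity and can be dropped.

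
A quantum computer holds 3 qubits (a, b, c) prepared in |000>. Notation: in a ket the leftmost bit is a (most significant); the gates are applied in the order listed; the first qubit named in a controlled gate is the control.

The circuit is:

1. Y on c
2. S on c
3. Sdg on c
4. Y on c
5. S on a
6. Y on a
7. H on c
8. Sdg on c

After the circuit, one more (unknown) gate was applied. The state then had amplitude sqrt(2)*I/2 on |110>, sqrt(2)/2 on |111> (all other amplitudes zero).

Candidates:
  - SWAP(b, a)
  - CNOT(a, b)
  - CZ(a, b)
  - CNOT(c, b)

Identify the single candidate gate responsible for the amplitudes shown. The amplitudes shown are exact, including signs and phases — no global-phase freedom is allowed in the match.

It was CNOT(a, b) that produced the state shown. Key observation: the block from step 1 through step 4 cancels to the identity and can be dropped.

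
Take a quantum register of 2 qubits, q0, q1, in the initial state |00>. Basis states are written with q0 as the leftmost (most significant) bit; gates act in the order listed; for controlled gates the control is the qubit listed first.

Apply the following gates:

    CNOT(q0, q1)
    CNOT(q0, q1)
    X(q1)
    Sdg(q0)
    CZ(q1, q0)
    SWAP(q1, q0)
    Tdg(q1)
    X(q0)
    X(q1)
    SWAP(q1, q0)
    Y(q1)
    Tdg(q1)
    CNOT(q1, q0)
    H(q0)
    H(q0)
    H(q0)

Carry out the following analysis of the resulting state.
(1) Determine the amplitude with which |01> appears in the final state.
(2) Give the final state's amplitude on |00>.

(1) The final state's coefficient on |01> equals sqrt(2)*exp(I*pi/4)/2.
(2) The amplitude on |00> is 0.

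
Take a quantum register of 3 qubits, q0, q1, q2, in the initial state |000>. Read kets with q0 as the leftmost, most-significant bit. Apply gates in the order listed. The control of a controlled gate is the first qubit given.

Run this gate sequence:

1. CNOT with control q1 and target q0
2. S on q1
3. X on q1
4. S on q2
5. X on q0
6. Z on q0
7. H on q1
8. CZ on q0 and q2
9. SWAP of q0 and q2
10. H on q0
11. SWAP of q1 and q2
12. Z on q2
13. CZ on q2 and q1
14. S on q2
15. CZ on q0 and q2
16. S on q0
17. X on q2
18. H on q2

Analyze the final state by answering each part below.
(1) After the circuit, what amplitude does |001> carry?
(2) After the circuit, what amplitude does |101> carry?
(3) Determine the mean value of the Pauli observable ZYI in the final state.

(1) The final state's coefficient on |001> equals 0.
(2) The amplitude on |101> is 0.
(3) In the final state, ZYI has expectation 0.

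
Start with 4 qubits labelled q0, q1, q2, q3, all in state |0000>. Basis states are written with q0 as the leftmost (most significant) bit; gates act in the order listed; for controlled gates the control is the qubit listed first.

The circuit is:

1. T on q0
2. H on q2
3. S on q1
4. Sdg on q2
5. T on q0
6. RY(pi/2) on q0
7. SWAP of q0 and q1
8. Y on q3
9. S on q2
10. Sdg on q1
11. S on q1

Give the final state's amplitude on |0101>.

The final state's coefficient on |0101> equals I/2.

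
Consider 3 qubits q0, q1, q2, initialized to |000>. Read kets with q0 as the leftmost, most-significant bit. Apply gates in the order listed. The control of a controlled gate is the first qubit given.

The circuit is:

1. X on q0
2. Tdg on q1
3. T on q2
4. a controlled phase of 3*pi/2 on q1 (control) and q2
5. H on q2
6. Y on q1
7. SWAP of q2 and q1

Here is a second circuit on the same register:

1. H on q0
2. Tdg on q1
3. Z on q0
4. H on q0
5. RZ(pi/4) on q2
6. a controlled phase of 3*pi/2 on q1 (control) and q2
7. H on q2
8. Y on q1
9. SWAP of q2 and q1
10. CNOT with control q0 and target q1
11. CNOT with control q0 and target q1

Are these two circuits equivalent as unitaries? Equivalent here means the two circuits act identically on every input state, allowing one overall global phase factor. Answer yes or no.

Yes: on every input state the two circuits agree up to one overall phase factor.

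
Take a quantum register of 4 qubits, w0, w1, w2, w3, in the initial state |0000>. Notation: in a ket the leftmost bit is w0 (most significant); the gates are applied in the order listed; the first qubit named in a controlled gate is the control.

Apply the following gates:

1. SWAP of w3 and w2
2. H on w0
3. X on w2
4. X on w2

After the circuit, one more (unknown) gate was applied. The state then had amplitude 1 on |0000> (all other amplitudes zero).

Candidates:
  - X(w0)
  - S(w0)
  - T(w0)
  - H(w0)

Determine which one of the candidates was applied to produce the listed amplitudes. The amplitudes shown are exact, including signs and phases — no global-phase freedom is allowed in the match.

The applied gate was H(w0). Key observation: the block from step 3 through step 4 cancels to the identity and can be dropped.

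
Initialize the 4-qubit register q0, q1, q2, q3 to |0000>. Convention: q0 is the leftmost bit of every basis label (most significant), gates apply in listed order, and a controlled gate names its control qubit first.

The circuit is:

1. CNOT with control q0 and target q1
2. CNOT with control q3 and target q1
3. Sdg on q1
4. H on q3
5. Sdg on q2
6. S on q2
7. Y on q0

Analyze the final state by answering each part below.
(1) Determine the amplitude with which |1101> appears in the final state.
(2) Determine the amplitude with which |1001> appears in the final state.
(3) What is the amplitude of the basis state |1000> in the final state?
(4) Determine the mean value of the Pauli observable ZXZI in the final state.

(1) |1101> carries amplitude 0 in the final state.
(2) |1001> carries amplitude sqrt(2)*I/2 in the final state.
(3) The amplitude on |1000> is sqrt(2)*I/2.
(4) The expectation value of ZXZI is 0.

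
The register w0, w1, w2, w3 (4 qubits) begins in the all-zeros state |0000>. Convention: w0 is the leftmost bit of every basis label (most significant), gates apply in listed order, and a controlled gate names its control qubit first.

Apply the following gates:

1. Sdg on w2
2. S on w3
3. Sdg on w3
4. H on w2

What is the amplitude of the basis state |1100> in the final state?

The amplitude on |1100> is 0. Key observation: gates 2-3 undo each other exactly, leaving only the rest of the circuit to track.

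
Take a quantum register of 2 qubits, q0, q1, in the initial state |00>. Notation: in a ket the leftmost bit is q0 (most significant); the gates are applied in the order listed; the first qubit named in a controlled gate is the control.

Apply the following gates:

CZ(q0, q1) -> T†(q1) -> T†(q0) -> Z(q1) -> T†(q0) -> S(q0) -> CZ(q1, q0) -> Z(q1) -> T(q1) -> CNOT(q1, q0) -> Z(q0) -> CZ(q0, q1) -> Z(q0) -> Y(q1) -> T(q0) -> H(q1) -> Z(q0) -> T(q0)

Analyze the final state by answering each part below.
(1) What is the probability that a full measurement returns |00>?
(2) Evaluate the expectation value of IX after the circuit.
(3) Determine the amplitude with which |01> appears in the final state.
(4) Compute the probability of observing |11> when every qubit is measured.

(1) The probability of measuring |00> is 1/2.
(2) The observable IX averages to -1.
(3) |01> carries amplitude -sqrt(2)*I/2 in the final state.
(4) A full measurement returns |11> with probability 0.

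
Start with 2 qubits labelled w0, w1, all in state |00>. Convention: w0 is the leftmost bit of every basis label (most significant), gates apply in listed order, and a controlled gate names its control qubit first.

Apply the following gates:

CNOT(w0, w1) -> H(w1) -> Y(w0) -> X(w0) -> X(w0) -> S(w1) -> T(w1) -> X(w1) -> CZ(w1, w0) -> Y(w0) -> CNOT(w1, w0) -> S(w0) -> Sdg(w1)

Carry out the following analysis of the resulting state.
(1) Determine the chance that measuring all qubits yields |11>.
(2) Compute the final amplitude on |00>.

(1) Outcome |11> occurs with probability 1/2.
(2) The final state's coefficient on |00> equals sqrt(2)*exp(3*I*pi/4)/2.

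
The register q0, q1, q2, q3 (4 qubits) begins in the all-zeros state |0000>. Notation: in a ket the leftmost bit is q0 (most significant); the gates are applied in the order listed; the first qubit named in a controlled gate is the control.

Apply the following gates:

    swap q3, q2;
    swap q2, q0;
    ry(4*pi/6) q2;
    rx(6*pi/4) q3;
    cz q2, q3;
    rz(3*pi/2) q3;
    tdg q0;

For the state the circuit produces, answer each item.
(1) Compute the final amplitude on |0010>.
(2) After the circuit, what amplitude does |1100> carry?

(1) The final state's coefficient on |0010> equals sqrt(6)*exp(I*pi/4)/4.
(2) The final state's coefficient on |1100> equals 0.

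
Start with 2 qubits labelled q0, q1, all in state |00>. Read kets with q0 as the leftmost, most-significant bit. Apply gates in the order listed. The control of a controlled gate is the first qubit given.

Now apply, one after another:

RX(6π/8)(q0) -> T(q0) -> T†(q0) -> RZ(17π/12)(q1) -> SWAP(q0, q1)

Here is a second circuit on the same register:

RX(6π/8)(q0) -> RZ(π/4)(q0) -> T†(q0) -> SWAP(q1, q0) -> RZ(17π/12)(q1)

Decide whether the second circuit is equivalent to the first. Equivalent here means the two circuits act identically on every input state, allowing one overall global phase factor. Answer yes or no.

No — the two circuits implement different unitaries, even allowing a global phase.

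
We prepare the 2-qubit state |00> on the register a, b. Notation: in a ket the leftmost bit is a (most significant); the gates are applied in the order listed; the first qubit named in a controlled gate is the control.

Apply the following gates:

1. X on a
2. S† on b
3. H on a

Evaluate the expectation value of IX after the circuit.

In the final state, IX has expectation 0.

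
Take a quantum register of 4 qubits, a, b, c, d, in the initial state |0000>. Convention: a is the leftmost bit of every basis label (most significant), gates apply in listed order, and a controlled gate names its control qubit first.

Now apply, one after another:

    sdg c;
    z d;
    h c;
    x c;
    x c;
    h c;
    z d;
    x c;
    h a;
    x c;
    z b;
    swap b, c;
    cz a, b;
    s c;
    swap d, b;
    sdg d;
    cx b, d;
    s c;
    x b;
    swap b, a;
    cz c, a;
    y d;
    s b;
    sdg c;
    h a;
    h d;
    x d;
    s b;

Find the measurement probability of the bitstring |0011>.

Outcome |0011> occurs with probability 0. Key observation: the block from step 2 through step 7 cancels to the identity and can be dropped.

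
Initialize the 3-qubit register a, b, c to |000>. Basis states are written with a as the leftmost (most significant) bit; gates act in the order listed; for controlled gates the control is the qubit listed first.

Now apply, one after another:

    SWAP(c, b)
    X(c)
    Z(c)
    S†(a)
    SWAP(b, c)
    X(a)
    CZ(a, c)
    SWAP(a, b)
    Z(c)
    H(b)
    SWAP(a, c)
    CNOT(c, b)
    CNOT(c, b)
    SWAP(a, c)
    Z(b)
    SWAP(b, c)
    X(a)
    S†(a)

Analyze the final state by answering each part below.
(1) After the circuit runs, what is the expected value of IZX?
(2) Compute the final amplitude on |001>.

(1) The observable IZX averages to 1. Key observation: steps 11-14 multiply out to the identity, so the circuit reduces to the remaining gates.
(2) |001> carries amplitude -sqrt(2)/2 in the final state.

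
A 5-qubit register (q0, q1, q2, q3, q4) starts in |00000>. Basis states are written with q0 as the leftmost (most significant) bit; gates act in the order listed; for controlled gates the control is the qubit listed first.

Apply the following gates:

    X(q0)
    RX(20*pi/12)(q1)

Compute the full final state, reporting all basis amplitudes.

The resulting statevector has amplitude -sqrt(3)/2 on |10000>, -I/2 on |11000>, and 0 on every other basis state.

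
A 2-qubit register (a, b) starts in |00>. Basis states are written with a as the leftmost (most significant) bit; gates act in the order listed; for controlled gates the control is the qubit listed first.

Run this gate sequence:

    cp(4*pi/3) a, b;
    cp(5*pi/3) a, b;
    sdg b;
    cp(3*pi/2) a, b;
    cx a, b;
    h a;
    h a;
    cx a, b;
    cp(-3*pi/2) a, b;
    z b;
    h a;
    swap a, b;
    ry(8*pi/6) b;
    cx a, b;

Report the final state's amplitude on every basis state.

The resulting statevector has amplitude -sqrt(6)/4 - sqrt(2)/4 on |00>, -sqrt(2)/4 + sqrt(6)/4 on |01>, 0 on |10>, 0 on |11>. Key observation: steps 4-9 multiply out to the identity, so the circuit reduces to the remaining gates.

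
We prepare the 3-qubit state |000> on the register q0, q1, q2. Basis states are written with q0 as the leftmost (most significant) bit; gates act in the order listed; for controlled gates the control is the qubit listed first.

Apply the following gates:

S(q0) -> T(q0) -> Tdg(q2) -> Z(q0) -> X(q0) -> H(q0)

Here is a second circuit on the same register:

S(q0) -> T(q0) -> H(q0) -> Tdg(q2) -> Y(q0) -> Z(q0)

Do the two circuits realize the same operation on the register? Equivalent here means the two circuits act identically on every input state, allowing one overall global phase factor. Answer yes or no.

No — the two circuits implement different unitaries, even allowing a global phase.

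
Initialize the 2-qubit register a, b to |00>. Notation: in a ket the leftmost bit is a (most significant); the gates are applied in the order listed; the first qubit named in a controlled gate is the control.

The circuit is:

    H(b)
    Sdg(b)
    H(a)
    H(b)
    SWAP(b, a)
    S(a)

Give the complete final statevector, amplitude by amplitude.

The final amplitudes are sqrt(2)*(1 - I)/4 on |00>, sqrt(2)*(1 - I)/4 on |01>, sqrt(2)*(-1 + I)/4 on |10>, sqrt(2)*(-1 + I)/4 on |11>.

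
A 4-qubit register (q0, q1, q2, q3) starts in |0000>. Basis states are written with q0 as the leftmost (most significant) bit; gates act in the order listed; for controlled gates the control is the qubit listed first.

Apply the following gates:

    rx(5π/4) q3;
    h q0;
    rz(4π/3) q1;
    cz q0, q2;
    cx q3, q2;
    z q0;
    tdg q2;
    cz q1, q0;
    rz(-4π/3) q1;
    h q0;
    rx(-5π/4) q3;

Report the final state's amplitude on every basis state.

The final amplitudes are 1/2 - sqrt(2)/4 on |1000>, -sqrt(2)*I/4 on |1001>, (-2 - sqrt(2))*exp(3*I*pi/4)/4 on |1010>, sqrt(2)*exp(I*pi/4)/4 on |1011>, and 0 on every other basis state.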